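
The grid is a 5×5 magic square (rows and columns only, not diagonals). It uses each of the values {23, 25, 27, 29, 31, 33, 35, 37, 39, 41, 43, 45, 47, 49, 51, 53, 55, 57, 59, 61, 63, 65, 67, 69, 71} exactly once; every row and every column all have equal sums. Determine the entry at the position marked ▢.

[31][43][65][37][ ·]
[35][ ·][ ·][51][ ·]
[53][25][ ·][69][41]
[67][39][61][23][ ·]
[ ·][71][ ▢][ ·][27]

The 25 entries sum to 1175, so each line sums to 1175/5 = 235.
Row 1 must total 235; the given cells sum to 176, so (1,5) = 59.
Row 3: 53 + 25 + 69 + 41 + ? = 235, so (3,3) = 47.
Row 4: 67 + 39 + 61 + 23 + ? = 235, so (4,5) = 45.
From column 1, 235 − (31 + 35 + 53 + 67) gives (5,1) = 49.
From column 2, 235 − (43 + 25 + 39 + 71) gives (2,2) = 57.
From column 4, 235 − (37 + 51 + 69 + 23) gives (5,4) = 55.
Column 5 must total 235; the given cells sum to 172, so (2,5) = 63.
The remaining cell in row 2 is (2,3) = 235 − 206 = 29.
The remaining cell in row 5 is (5,3) = 235 − 202 = 33.

33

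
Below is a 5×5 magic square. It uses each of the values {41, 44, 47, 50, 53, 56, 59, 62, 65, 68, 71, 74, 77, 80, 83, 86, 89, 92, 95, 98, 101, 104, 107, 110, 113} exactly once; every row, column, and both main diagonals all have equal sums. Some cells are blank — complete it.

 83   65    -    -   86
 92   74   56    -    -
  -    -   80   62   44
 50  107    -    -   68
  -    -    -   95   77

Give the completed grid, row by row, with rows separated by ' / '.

The 25 entries sum to 1925, so each line sums to 1925/5 = 385.
The remaining cell in column 5 is (2,5) = 385 − 275 = 110.
The remaining cell in main diagonal is (4,4) = 385 − 314 = 71.
The remaining cell in row 2 is (2,4) = 385 − 332 = 53.
Row 4 must total 385; the given cells sum to 296, so (4,3) = 89.
Column 4 needs 385; the known cells sum to 281, so (1,4) = 104.
Using anti-diagonal: 86 + 53 + 80 + 107 + ? → (5,1) = 385 − 326 = 59.
Using row 1: 83 + 65 + 104 + 86 + ? → (1,3) = 385 − 338 = 47.
Column 1: 83 + 92 + 50 + 59 + ? = 385, so (3,1) = 101.
Column 3 must total 385; the given cells sum to 272, so (5,3) = 113.
Row 3: 101 + 80 + 62 + 44 + ? = 385, so (3,2) = 98.
From row 5, 385 − (59 + 113 + 95 + 77) gives (5,2) = 41.

83 65 47 104 86 / 92 74 56 53 110 / 101 98 80 62 44 / 50 107 89 71 68 / 59 41 113 95 77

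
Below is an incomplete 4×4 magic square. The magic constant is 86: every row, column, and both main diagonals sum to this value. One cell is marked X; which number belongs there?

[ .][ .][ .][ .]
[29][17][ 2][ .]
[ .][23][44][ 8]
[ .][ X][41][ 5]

The remaining cell in row 2 is (2,4) = 86 − 48 = 38.
Row 3 must total 86; the given cells sum to 75, so (3,1) = 11.
From column 3, 86 − (2 + 44 + 41) gives (1,3) = -1.
From column 4, 86 − (38 + 8 + 5) gives (1,4) = 35.
Using main diagonal: 17 + 44 + 5 + ? → (1,1) = 86 − 66 = 20.
Using anti-diagonal: 35 + 2 + 23 + ? → (4,1) = 86 − 60 = 26.
Row 1 needs 86; the known cells sum to 54, so (1,2) = 32.
The remaining cell in row 4 is (4,2) = 86 − 72 = 14.

14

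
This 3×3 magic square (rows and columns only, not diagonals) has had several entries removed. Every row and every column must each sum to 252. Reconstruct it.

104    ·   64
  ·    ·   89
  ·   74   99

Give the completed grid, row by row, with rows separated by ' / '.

The remaining cell in row 1 is (1,2) = 252 − 168 = 84.
Row 3 needs 252; the known cells sum to 173, so (3,1) = 79.
Column 1 needs 252; the known cells sum to 183, so (2,1) = 69.
The remaining cell in column 2 is (2,2) = 252 − 158 = 94.

104 84 64 / 69 94 89 / 79 74 99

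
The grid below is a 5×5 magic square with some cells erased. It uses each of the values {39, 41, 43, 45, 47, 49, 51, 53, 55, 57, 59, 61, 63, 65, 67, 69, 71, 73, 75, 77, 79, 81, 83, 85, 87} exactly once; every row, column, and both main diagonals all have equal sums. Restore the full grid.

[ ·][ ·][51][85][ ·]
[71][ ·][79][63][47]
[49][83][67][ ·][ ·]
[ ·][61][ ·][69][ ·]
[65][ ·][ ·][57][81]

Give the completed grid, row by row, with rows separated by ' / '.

43 77 51 85 59 / 71 55 79 63 47 / 49 83 67 41 75 / 87 61 45 69 53 / 65 39 73 57 81

The 25 entries sum to 1575, so each line sums to 1575/5 = 315.
Row 2 must total 315; the given cells sum to 260, so (2,2) = 55.
From column 4, 315 − (85 + 63 + 69 + 57) gives (3,4) = 41.
Using main diagonal: 55 + 67 + 69 + 81 + ? → (1,1) = 315 − 272 = 43.
From anti-diagonal, 315 − (63 + 67 + 61 + 65) gives (1,5) = 59.
Row 1: 43 + 51 + 85 + 59 + ? = 315, so (1,2) = 77.
The remaining cell in row 3 is (3,5) = 315 − 240 = 75.
The remaining cell in column 1 is (4,1) = 315 − 228 = 87.
Using column 2: 77 + 55 + 83 + 61 + ? → (5,2) = 315 − 276 = 39.
The remaining cell in column 5 is (4,5) = 315 − 262 = 53.
The remaining cell in row 4 is (4,3) = 315 − 270 = 45.
Row 5 must total 315; the given cells sum to 242, so (5,3) = 73.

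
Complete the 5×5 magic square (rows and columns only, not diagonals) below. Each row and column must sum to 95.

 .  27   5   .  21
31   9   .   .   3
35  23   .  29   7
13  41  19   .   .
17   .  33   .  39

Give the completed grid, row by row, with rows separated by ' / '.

-1 27 5 43 21 / 31 9 37 15 3 / 35 23 1 29 7 / 13 41 19 -3 25 / 17 -5 33 11 39

Row 3 must total 95; the given cells sum to 94, so (3,3) = 1.
Column 1 must total 95; the given cells sum to 96, so (1,1) = -1.
Column 2 needs 95; the known cells sum to 100, so (5,2) = -5.
Column 3 needs 95; the known cells sum to 58, so (2,3) = 37.
The remaining cell in column 5 is (4,5) = 95 − 70 = 25.
Row 1 must total 95; the given cells sum to 52, so (1,4) = 43.
From row 2, 95 − (31 + 9 + 37 + 3) gives (2,4) = 15.
Using row 4: 13 + 41 + 19 + 25 + ? → (4,4) = 95 − 98 = -3.
Using row 5: 17 + (-5) + 33 + 39 + ? → (5,4) = 95 − 84 = 11.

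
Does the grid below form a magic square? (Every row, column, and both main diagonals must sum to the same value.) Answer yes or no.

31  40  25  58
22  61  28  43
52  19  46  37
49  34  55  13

Row 1: 31 + 40 + 25 + 58 = 154.
Row 2: 22 + 61 + 28 + 43 = 154.
Row 3: 52 + 19 + 46 + 37 = 154.
Row 4: 49 + 34 + 55 + 13 = 151.
Column 1: 31 + 22 + 52 + 49 = 154.
Column 2: 40 + 61 + 19 + 34 = 154.
Column 3: 25 + 28 + 46 + 55 = 154.
Column 4: 58 + 43 + 37 + 13 = 151.
Main diagonal: 31 + 61 + 46 + 13 = 151.
Anti-diagonal: 58 + 28 + 19 + 49 = 154.

No — row 1 sums to 154 but row 4 sums to 151.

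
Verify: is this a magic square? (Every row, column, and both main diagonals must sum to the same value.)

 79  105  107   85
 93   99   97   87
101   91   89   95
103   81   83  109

Yes

Row 1: 79 + 105 + 107 + 85 = 376.
Row 2: 93 + 99 + 97 + 87 = 376.
Row 3: 101 + 91 + 89 + 95 = 376.
Row 4: 103 + 81 + 83 + 109 = 376.
Column 1: 79 + 93 + 101 + 103 = 376.
Column 2: 105 + 99 + 91 + 81 = 376.
Column 3: 107 + 97 + 89 + 83 = 376.
Column 4: 85 + 87 + 95 + 109 = 376.
Main diagonal: 79 + 99 + 89 + 109 = 376.
Anti-diagonal: 85 + 97 + 91 + 103 = 376.
All lines sum to 376.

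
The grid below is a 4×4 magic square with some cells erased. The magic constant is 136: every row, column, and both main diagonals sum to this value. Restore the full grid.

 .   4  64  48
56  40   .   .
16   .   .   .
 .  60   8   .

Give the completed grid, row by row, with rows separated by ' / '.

Using row 1: 4 + 64 + 48 + ? → (1,1) = 136 − 116 = 20.
The remaining cell in column 1 is (4,1) = 136 − 92 = 44.
From column 2, 136 − (4 + 40 + 60) gives (3,2) = 32.
From anti-diagonal, 136 − (48 + 32 + 44) gives (2,3) = 12.
Row 2 needs 136; the known cells sum to 108, so (2,4) = 28.
Using row 4: 44 + 60 + 8 + ? → (4,4) = 136 − 112 = 24.
Using column 3: 64 + 12 + 8 + ? → (3,3) = 136 − 84 = 52.
Column 4 must total 136; the given cells sum to 100, so (3,4) = 36.

20 4 64 48 / 56 40 12 28 / 16 32 52 36 / 44 60 8 24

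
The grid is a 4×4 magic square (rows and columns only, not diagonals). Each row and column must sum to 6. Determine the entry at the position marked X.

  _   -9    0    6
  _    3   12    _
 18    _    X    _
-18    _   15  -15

Using row 1: -9 + 0 + 6 + ? → (1,1) = 6 − (-3) = 9.
The remaining cell in row 4 is (4,2) = 6 − (-18) = 24.
Column 1 needs 6; the known cells sum to 9, so (2,1) = -3.
Column 2: -9 + 3 + 24 + ? = 6, so (3,2) = -12.
Column 3 must total 6; the given cells sum to 27, so (3,3) = -21.

-21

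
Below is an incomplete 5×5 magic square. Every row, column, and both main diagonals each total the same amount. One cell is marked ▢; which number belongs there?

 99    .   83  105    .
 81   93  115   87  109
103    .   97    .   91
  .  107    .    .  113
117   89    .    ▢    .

Row 2 is complete and sums to 485; that is the magic constant.
The remaining cell in column 1 is (4,1) = 485 − 400 = 85.
Anti-diagonal needs 485; the known cells sum to 408, so (1,5) = 77.
Using row 1: 99 + 83 + 105 + 77 + ? → (1,2) = 485 − 364 = 121.
Column 2 needs 485; the known cells sum to 410, so (3,2) = 75.
The remaining cell in column 5 is (5,5) = 485 − 390 = 95.
From main diagonal, 485 − (99 + 93 + 97 + 95) gives (4,4) = 101.
Row 3 needs 485; the known cells sum to 366, so (3,4) = 119.
Row 4 needs 485; the known cells sum to 406, so (4,3) = 79.
Column 3: 83 + 115 + 97 + 79 + ? = 485, so (5,3) = 111.
The remaining cell in column 4 is (5,4) = 485 − 412 = 73.

73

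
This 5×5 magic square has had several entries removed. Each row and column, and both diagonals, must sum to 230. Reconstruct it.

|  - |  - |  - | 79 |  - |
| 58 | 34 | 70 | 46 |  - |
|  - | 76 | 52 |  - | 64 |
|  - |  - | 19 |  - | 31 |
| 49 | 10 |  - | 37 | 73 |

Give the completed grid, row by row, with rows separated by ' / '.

16 67 28 79 40 / 58 34 70 46 22 / 25 76 52 13 64 / 82 43 19 55 31 / 49 10 61 37 73

The remaining cell in row 2 is (2,5) = 230 − 208 = 22.
Row 5: 49 + 10 + 37 + 73 + ? = 230, so (5,3) = 61.
Column 3 needs 230; the known cells sum to 202, so (1,3) = 28.
Using column 5: 22 + 64 + 31 + 73 + ? → (1,5) = 230 − 190 = 40.
Using anti-diagonal: 40 + 46 + 52 + 49 + ? → (4,2) = 230 − 187 = 43.
Using column 2: 34 + 76 + 43 + 10 + ? → (1,2) = 230 − 163 = 67.
The remaining cell in row 1 is (1,1) = 230 − 214 = 16.
Main diagonal needs 230; the known cells sum to 175, so (4,4) = 55.
Row 4: 43 + 19 + 55 + 31 + ? = 230, so (4,1) = 82.
Column 1 must total 230; the given cells sum to 205, so (3,1) = 25.
Column 4 needs 230; the known cells sum to 217, so (3,4) = 13.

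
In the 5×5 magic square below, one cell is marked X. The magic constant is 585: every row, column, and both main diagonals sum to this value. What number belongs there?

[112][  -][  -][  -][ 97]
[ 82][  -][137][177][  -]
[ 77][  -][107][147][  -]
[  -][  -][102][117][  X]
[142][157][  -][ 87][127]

132

Row 5: 142 + 157 + 87 + 127 + ? = 585, so (5,3) = 72.
Column 1 needs 585; the known cells sum to 413, so (4,1) = 172.
From column 3, 585 − (137 + 107 + 102 + 72) gives (1,3) = 167.
Column 4 must total 585; the given cells sum to 528, so (1,4) = 57.
Main diagonal: 112 + 107 + 117 + 127 + ? = 585, so (2,2) = 122.
Using anti-diagonal: 97 + 177 + 107 + 142 + ? → (4,2) = 585 − 523 = 62.
Using row 1: 112 + 167 + 57 + 97 + ? → (1,2) = 585 − 433 = 152.
Using row 2: 82 + 122 + 137 + 177 + ? → (2,5) = 585 − 518 = 67.
From row 4, 585 − (172 + 62 + 102 + 117) gives (4,5) = 132.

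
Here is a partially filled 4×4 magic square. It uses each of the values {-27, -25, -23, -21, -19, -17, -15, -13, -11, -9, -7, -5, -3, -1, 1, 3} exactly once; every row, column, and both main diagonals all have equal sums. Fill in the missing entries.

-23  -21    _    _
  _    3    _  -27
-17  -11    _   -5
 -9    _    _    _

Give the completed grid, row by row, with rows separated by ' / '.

-23 -21 -1 -3 / 1 3 -25 -27 / -17 -11 -15 -5 / -9 -19 -7 -13

The 16 entries sum to -192, so each line sums to -192/4 = -48.
Row 3 must total -48; the given cells sum to -33, so (3,3) = -15.
Column 1: -23 + (-17) + (-9) + ? = -48, so (2,1) = 1.
Using column 2: -21 + 3 + (-11) + ? → (4,2) = -48 − (-29) = -19.
The remaining cell in main diagonal is (4,4) = -48 − (-35) = -13.
Row 2 must total -48; the given cells sum to -23, so (2,3) = -25.
The remaining cell in row 4 is (4,3) = -48 − (-41) = -7.
Column 3 needs -48; the known cells sum to -47, so (1,3) = -1.
Column 4 needs -48; the known cells sum to -45, so (1,4) = -3.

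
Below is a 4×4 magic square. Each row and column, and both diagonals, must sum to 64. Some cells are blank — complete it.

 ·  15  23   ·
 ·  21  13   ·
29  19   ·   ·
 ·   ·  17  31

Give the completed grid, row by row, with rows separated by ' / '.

From column 2, 64 − (15 + 21 + 19) gives (4,2) = 9.
From column 3, 64 − (23 + 13 + 17) gives (3,3) = 11.
From main diagonal, 64 − (21 + 11 + 31) gives (1,1) = 1.
The remaining cell in row 1 is (1,4) = 64 − 39 = 25.
From row 3, 64 − (29 + 19 + 11) gives (3,4) = 5.
Row 4: 9 + 17 + 31 + ? = 64, so (4,1) = 7.
Using column 1: 1 + 29 + 7 + ? → (2,1) = 64 − 37 = 27.
Column 4: 25 + 5 + 31 + ? = 64, so (2,4) = 3.

1 15 23 25 / 27 21 13 3 / 29 19 11 5 / 7 9 17 31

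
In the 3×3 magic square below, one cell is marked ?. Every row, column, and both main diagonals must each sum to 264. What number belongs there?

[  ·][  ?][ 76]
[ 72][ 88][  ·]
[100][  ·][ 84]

Row 2 needs 264; the known cells sum to 160, so (2,3) = 104.
From row 3, 264 − (100 + 84) gives (3,2) = 80.
Using column 1: 72 + 100 + ? → (1,1) = 264 − 172 = 92.
From column 2, 264 − (88 + 80) gives (1,2) = 96.

96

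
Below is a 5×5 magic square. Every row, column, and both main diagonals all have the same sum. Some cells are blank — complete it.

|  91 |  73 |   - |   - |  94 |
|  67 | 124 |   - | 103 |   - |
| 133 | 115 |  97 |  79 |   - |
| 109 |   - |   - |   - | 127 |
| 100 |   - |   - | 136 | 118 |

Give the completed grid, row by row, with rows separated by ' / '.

Column 1 is already complete: 91 + 67 + 133 + 109 + 100 = 500, so that is the magic constant.
The remaining cell in row 3 is (3,5) = 500 − 424 = 76.
Column 5 needs 500; the known cells sum to 415, so (2,5) = 85.
Using main diagonal: 91 + 124 + 97 + 118 + ? → (4,4) = 500 − 430 = 70.
Anti-diagonal must total 500; the given cells sum to 394, so (4,2) = 106.
From row 2, 500 − (67 + 124 + 103 + 85) gives (2,3) = 121.
Row 4 must total 500; the given cells sum to 412, so (4,3) = 88.
Column 2 must total 500; the given cells sum to 418, so (5,2) = 82.
The remaining cell in column 4 is (1,4) = 500 − 388 = 112.
Using row 1: 91 + 73 + 112 + 94 + ? → (1,3) = 500 − 370 = 130.
Row 5 needs 500; the known cells sum to 436, so (5,3) = 64.

91 73 130 112 94 / 67 124 121 103 85 / 133 115 97 79 76 / 109 106 88 70 127 / 100 82 64 136 118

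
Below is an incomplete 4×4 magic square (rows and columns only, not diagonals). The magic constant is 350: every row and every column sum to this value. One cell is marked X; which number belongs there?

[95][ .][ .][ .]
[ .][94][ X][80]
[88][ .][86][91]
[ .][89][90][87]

From row 3, 350 − (88 + 86 + 91) gives (3,2) = 85.
Row 4: 89 + 90 + 87 + ? = 350, so (4,1) = 84.
Column 1 needs 350; the known cells sum to 267, so (2,1) = 83.
From column 2, 350 − (94 + 85 + 89) gives (1,2) = 82.
Using column 4: 80 + 91 + 87 + ? → (1,4) = 350 − 258 = 92.
Row 1 must total 350; the given cells sum to 269, so (1,3) = 81.
Row 2: 83 + 94 + 80 + ? = 350, so (2,3) = 93.

93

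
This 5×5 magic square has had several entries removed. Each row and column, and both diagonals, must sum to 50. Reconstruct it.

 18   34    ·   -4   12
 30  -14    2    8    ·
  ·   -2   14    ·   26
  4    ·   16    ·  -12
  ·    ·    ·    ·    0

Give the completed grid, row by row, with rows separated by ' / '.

Row 1 needs 50; the known cells sum to 60, so (1,3) = -10.
From row 2, 50 − (30 + (-14) + 2 + 8) gives (2,5) = 24.
Column 3 must total 50; the given cells sum to 22, so (5,3) = 28.
Main diagonal needs 50; the known cells sum to 18, so (4,4) = 32.
Row 4 must total 50; the given cells sum to 40, so (4,2) = 10.
Column 2 needs 50; the known cells sum to 28, so (5,2) = 22.
Anti-diagonal must total 50; the given cells sum to 44, so (5,1) = 6.
Row 5 must total 50; the given cells sum to 56, so (5,4) = -6.
Column 1 must total 50; the given cells sum to 58, so (3,1) = -8.
From column 4, 50 − (-4 + 8 + 32 + (-6)) gives (3,4) = 20.

18 34 -10 -4 12 / 30 -14 2 8 24 / -8 -2 14 20 26 / 4 10 16 32 -12 / 6 22 28 -6 0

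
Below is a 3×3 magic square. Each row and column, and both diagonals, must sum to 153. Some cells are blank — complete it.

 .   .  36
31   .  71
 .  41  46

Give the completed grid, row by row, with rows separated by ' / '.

From row 2, 153 − (31 + 71) gives (2,2) = 51.
Row 3 must total 153; the given cells sum to 87, so (3,1) = 66.
Using column 1: 31 + 66 + ? → (1,1) = 153 − 97 = 56.
Column 2: 51 + 41 + ? = 153, so (1,2) = 61.

56 61 36 / 31 51 71 / 66 41 46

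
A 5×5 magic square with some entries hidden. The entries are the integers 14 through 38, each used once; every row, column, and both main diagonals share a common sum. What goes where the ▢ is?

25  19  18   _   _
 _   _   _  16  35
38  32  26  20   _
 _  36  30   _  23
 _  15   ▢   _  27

34

The entries are 14 through 38, which sum to 650, so each line sums to 650/5 = 130.
Row 3 must total 130; the given cells sum to 116, so (3,5) = 14.
The remaining cell in column 2 is (2,2) = 130 − 102 = 28.
Using column 5: 35 + 14 + 23 + 27 + ? → (1,5) = 130 − 99 = 31.
Main diagonal: 25 + 28 + 26 + 27 + ? = 130, so (4,4) = 24.
Using anti-diagonal: 31 + 16 + 26 + 36 + ? → (5,1) = 130 − 109 = 21.
Row 1 must total 130; the given cells sum to 93, so (1,4) = 37.
Row 4 needs 130; the known cells sum to 113, so (4,1) = 17.
From column 1, 130 − (25 + 38 + 17 + 21) gives (2,1) = 29.
Using column 4: 37 + 16 + 20 + 24 + ? → (5,4) = 130 − 97 = 33.
Row 2 needs 130; the known cells sum to 108, so (2,3) = 22.
Using row 5: 21 + 15 + 33 + 27 + ? → (5,3) = 130 − 96 = 34.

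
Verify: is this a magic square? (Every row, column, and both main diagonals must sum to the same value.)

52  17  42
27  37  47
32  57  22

Row 1: 52 + 17 + 42 = 111.
Row 2: 27 + 37 + 47 = 111.
Row 3: 32 + 57 + 22 = 111.
Column 1: 52 + 27 + 32 = 111.
Column 2: 17 + 37 + 57 = 111.
Column 3: 42 + 47 + 22 = 111.
Main diagonal: 52 + 37 + 22 = 111.
Anti-diagonal: 42 + 37 + 32 = 111.
All lines sum to 111.

Yes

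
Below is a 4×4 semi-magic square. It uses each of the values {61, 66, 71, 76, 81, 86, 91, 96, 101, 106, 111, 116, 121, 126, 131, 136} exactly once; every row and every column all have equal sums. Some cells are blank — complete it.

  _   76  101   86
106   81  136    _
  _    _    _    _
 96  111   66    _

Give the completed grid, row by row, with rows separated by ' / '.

The 16 entries sum to 1576, so each line sums to 1576/4 = 394.
Row 1: 76 + 101 + 86 + ? = 394, so (1,1) = 131.
Using row 2: 106 + 81 + 136 + ? → (2,4) = 394 − 323 = 71.
Row 4 must total 394; the given cells sum to 273, so (4,4) = 121.
Using column 1: 131 + 106 + 96 + ? → (3,1) = 394 − 333 = 61.
Column 2 needs 394; the known cells sum to 268, so (3,2) = 126.
Column 3 must total 394; the given cells sum to 303, so (3,3) = 91.
From column 4, 394 − (86 + 71 + 121) gives (3,4) = 116.

131 76 101 86 / 106 81 136 71 / 61 126 91 116 / 96 111 66 121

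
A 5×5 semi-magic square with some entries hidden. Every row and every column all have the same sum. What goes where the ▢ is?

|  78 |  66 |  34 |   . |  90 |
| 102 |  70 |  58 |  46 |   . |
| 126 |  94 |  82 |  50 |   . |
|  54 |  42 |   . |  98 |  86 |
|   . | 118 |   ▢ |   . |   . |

Column 2 is complete and sums to 390; that is the magic constant.
Row 1 must total 390; the given cells sum to 268, so (1,4) = 122.
Row 2 must total 390; the given cells sum to 276, so (2,5) = 114.
From row 3, 390 − (126 + 94 + 82 + 50) gives (3,5) = 38.
Row 4 must total 390; the given cells sum to 280, so (4,3) = 110.
Column 1: 78 + 102 + 126 + 54 + ? = 390, so (5,1) = 30.
Using column 3: 34 + 58 + 82 + 110 + ? → (5,3) = 390 − 284 = 106.

106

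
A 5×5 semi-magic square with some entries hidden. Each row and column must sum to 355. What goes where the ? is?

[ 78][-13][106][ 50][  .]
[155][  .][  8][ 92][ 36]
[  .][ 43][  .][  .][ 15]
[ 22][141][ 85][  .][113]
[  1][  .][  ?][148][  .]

The remaining cell in row 1 is (1,5) = 355 − 221 = 134.
From row 2, 355 − (155 + 8 + 92 + 36) gives (2,2) = 64.
Using row 4: 22 + 141 + 85 + 113 + ? → (4,4) = 355 − 361 = -6.
Using column 1: 78 + 155 + 22 + 1 + ? → (3,1) = 355 − 256 = 99.
The remaining cell in column 2 is (5,2) = 355 − 235 = 120.
Column 4 needs 355; the known cells sum to 284, so (3,4) = 71.
Column 5: 134 + 36 + 15 + 113 + ? = 355, so (5,5) = 57.
Row 3 must total 355; the given cells sum to 228, so (3,3) = 127.
The remaining cell in row 5 is (5,3) = 355 − 326 = 29.

29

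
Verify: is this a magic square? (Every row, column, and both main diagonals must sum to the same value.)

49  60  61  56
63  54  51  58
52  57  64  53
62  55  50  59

Row 1: 49 + 60 + 61 + 56 = 226.
Row 2: 63 + 54 + 51 + 58 = 226.
Row 3: 52 + 57 + 64 + 53 = 226.
Row 4: 62 + 55 + 50 + 59 = 226.
Column 1: 49 + 63 + 52 + 62 = 226.
Column 2: 60 + 54 + 57 + 55 = 226.
Column 3: 61 + 51 + 64 + 50 = 226.
Column 4: 56 + 58 + 53 + 59 = 226.
Main diagonal: 49 + 54 + 64 + 59 = 226.
Anti-diagonal: 56 + 51 + 57 + 62 = 226.
All lines sum to 226.

Yes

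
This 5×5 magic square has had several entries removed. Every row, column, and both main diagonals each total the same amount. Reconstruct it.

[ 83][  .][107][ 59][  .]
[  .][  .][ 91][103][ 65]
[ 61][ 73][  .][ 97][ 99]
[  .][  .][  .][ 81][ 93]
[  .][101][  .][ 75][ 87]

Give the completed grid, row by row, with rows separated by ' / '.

Column 4 is already complete: 59 + 103 + 97 + 81 + 75 = 415, so that is the magic constant.
Row 3 must total 415; the given cells sum to 330, so (3,3) = 85.
Column 5 needs 415; the known cells sum to 344, so (1,5) = 71.
The remaining cell in main diagonal is (2,2) = 415 − 336 = 79.
From row 1, 415 − (83 + 107 + 59 + 71) gives (1,2) = 95.
Row 2 needs 415; the known cells sum to 338, so (2,1) = 77.
Using column 2: 95 + 79 + 73 + 101 + ? → (4,2) = 415 − 348 = 67.
The remaining cell in anti-diagonal is (5,1) = 415 − 326 = 89.
Row 5 needs 415; the known cells sum to 352, so (5,3) = 63.
Column 1: 83 + 77 + 61 + 89 + ? = 415, so (4,1) = 105.
Using column 3: 107 + 91 + 85 + 63 + ? → (4,3) = 415 − 346 = 69.

83 95 107 59 71 / 77 79 91 103 65 / 61 73 85 97 99 / 105 67 69 81 93 / 89 101 63 75 87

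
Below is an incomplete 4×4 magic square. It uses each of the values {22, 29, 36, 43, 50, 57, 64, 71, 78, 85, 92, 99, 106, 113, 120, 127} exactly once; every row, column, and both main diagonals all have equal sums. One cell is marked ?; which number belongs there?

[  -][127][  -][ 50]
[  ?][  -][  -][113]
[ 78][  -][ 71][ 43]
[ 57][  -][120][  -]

The 16 entries sum to 1192, so each line sums to 1192/4 = 298.
From row 3, 298 − (78 + 71 + 43) gives (3,2) = 106.
From column 4, 298 − (50 + 113 + 43) gives (4,4) = 92.
Using anti-diagonal: 50 + 106 + 57 + ? → (2,3) = 298 − 213 = 85.
Row 4 must total 298; the given cells sum to 269, so (4,2) = 29.
Using column 2: 127 + 106 + 29 + ? → (2,2) = 298 − 262 = 36.
The remaining cell in column 3 is (1,3) = 298 − 276 = 22.
Main diagonal must total 298; the given cells sum to 199, so (1,1) = 99.
Row 2 needs 298; the known cells sum to 234, so (2,1) = 64.

64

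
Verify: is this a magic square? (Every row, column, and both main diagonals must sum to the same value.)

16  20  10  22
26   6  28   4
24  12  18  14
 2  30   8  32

Row 1: 16 + 20 + 10 + 22 = 68.
Row 2: 26 + 6 + 28 + 4 = 64.
Row 3: 24 + 12 + 18 + 14 = 68.
Row 4: 2 + 30 + 8 + 32 = 72.
Column 1: 16 + 26 + 24 + 2 = 68.
Column 2: 20 + 6 + 12 + 30 = 68.
Column 3: 10 + 28 + 18 + 8 = 64.
Column 4: 22 + 4 + 14 + 32 = 72.
Main diagonal: 16 + 6 + 18 + 32 = 72.
Anti-diagonal: 22 + 28 + 12 + 2 = 64.

No — row 2 sums to 64 but column 1 sums to 68.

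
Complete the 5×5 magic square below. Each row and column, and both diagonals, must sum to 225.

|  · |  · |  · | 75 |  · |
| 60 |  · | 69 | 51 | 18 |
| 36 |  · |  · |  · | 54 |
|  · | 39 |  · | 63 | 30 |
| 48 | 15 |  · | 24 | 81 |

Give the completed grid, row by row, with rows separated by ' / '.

Row 2: 60 + 69 + 51 + 18 + ? = 225, so (2,2) = 27.
Row 5 needs 225; the known cells sum to 168, so (5,3) = 57.
Column 4 needs 225; the known cells sum to 213, so (3,4) = 12.
Column 5 must total 225; the given cells sum to 183, so (1,5) = 42.
From anti-diagonal, 225 − (42 + 51 + 39 + 48) gives (3,3) = 45.
Row 3: 36 + 45 + 12 + 54 + ? = 225, so (3,2) = 78.
From column 2, 225 − (27 + 78 + 39 + 15) gives (1,2) = 66.
Main diagonal needs 225; the known cells sum to 216, so (1,1) = 9.
From row 1, 225 − (9 + 66 + 75 + 42) gives (1,3) = 33.
Column 1 needs 225; the known cells sum to 153, so (4,1) = 72.
The remaining cell in column 3 is (4,3) = 225 − 204 = 21.

9 66 33 75 42 / 60 27 69 51 18 / 36 78 45 12 54 / 72 39 21 63 30 / 48 15 57 24 81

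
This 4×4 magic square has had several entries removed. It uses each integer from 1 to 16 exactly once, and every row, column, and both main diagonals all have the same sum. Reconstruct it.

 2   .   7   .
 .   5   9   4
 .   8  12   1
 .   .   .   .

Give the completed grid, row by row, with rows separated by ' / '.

2 11 7 14 / 16 5 9 4 / 13 8 12 1 / 3 10 6 15

The entries are 1 through 16, which sum to 136, so each line sums to 136/4 = 34.
The remaining cell in row 2 is (2,1) = 34 − 18 = 16.
Row 3 needs 34; the known cells sum to 21, so (3,1) = 13.
The remaining cell in column 1 is (4,1) = 34 − 31 = 3.
The remaining cell in column 3 is (4,3) = 34 − 28 = 6.
Main diagonal must total 34; the given cells sum to 19, so (4,4) = 15.
From anti-diagonal, 34 − (9 + 8 + 3) gives (1,4) = 14.
The remaining cell in row 1 is (1,2) = 34 − 23 = 11.
The remaining cell in row 4 is (4,2) = 34 − 24 = 10.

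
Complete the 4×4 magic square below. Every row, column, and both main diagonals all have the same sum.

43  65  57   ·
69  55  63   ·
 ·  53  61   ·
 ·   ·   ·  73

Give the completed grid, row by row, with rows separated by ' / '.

Main diagonal is already complete: 43 + 55 + 61 + 73 = 232, so that is the magic constant.
Row 1 must total 232; the given cells sum to 165, so (1,4) = 67.
Row 2 needs 232; the known cells sum to 187, so (2,4) = 45.
Column 2 needs 232; the known cells sum to 173, so (4,2) = 59.
The remaining cell in column 3 is (4,3) = 232 − 181 = 51.
The remaining cell in column 4 is (3,4) = 232 − 185 = 47.
Anti-diagonal needs 232; the known cells sum to 183, so (4,1) = 49.
Using row 3: 53 + 61 + 47 + ? → (3,1) = 232 − 161 = 71.

43 65 57 67 / 69 55 63 45 / 71 53 61 47 / 49 59 51 73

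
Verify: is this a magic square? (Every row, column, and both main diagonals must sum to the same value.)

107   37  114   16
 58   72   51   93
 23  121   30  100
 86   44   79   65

Yes

Row 1: 107 + 37 + 114 + 16 = 274.
Row 2: 58 + 72 + 51 + 93 = 274.
Row 3: 23 + 121 + 30 + 100 = 274.
Row 4: 86 + 44 + 79 + 65 = 274.
Column 1: 107 + 58 + 23 + 86 = 274.
Column 2: 37 + 72 + 121 + 44 = 274.
Column 3: 114 + 51 + 30 + 79 = 274.
Column 4: 16 + 93 + 100 + 65 = 274.
Main diagonal: 107 + 72 + 30 + 65 = 274.
Anti-diagonal: 16 + 51 + 121 + 86 = 274.
All lines sum to 274.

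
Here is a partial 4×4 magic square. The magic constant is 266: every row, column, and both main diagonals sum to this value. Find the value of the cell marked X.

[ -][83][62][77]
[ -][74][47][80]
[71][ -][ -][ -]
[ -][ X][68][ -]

Using row 1: 83 + 62 + 77 + ? → (1,1) = 266 − 222 = 44.
From row 2, 266 − (74 + 47 + 80) gives (2,1) = 65.
Column 1: 44 + 65 + 71 + ? = 266, so (4,1) = 86.
Column 3 needs 266; the known cells sum to 177, so (3,3) = 89.
Main diagonal must total 266; the given cells sum to 207, so (4,4) = 59.
The remaining cell in anti-diagonal is (3,2) = 266 − 210 = 56.
Row 3 needs 266; the known cells sum to 216, so (3,4) = 50.
Row 4: 86 + 68 + 59 + ? = 266, so (4,2) = 53.

53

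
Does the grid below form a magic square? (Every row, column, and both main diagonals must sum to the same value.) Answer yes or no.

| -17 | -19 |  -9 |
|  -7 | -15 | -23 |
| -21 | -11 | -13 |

Row 1: -17 + (-19) + (-9) = -45.
Row 2: -7 + (-15) + (-23) = -45.
Row 3: -21 + (-11) + (-13) = -45.
Column 1: -17 + (-7) + (-21) = -45.
Column 2: -19 + (-15) + (-11) = -45.
Column 3: -9 + (-23) + (-13) = -45.
Main diagonal: -17 + (-15) + (-13) = -45.
Anti-diagonal: -9 + (-15) + (-21) = -45.
All lines sum to -45.

Yes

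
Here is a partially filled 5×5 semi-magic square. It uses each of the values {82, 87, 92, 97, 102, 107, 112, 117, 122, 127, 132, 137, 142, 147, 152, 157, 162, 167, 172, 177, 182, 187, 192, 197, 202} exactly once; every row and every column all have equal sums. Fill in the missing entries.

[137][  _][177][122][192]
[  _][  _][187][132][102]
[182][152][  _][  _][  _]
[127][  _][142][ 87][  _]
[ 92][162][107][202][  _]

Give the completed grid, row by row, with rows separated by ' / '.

The 25 entries sum to 3550, so each line sums to 3550/5 = 710.
Row 1 needs 710; the known cells sum to 628, so (1,2) = 82.
Using row 5: 92 + 162 + 107 + 202 + ? → (5,5) = 710 − 563 = 147.
Column 1: 137 + 182 + 127 + 92 + ? = 710, so (2,1) = 172.
The remaining cell in column 3 is (3,3) = 710 − 613 = 97.
The remaining cell in column 4 is (3,4) = 710 − 543 = 167.
Row 2 needs 710; the known cells sum to 593, so (2,2) = 117.
The remaining cell in row 3 is (3,5) = 710 − 598 = 112.
Column 2 must total 710; the given cells sum to 513, so (4,2) = 197.
Column 5: 192 + 102 + 112 + 147 + ? = 710, so (4,5) = 157.

137 82 177 122 192 / 172 117 187 132 102 / 182 152 97 167 112 / 127 197 142 87 157 / 92 162 107 202 147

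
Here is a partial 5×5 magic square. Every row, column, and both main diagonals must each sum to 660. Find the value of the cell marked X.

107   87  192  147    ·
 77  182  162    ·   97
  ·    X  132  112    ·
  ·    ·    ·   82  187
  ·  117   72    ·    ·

152

The remaining cell in row 1 is (1,5) = 660 − 533 = 127.
The remaining cell in row 2 is (2,4) = 660 − 518 = 142.
Using column 3: 192 + 162 + 132 + 72 + ? → (4,3) = 660 − 558 = 102.
Column 4: 147 + 142 + 112 + 82 + ? = 660, so (5,4) = 177.
The remaining cell in main diagonal is (5,5) = 660 − 503 = 157.
From row 5, 660 − (117 + 72 + 177 + 157) gives (5,1) = 137.
Column 5 needs 660; the known cells sum to 568, so (3,5) = 92.
From anti-diagonal, 660 − (127 + 142 + 132 + 137) gives (4,2) = 122.
From row 4, 660 − (122 + 102 + 82 + 187) gives (4,1) = 167.
Using column 1: 107 + 77 + 167 + 137 + ? → (3,1) = 660 − 488 = 172.
The remaining cell in column 2 is (3,2) = 660 − 508 = 152.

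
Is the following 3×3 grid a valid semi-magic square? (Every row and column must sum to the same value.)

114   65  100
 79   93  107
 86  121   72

Row 1: 114 + 65 + 100 = 279.
Row 2: 79 + 93 + 107 = 279.
Row 3: 86 + 121 + 72 = 279.
Column 1: 114 + 79 + 86 = 279.
Column 2: 65 + 93 + 121 = 279.
Column 3: 100 + 107 + 72 = 279.
All lines sum to 279.

Yes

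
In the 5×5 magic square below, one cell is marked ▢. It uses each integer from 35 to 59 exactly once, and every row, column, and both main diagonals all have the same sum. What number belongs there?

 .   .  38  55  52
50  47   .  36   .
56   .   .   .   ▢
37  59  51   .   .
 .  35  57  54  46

The entries are 35 through 59, which sum to 1175, so each line sums to 1175/5 = 235.
The remaining cell in row 5 is (5,1) = 235 − 192 = 43.
Column 1 must total 235; the given cells sum to 186, so (1,1) = 49.
The remaining cell in anti-diagonal is (3,3) = 235 − 190 = 45.
Row 1 must total 235; the given cells sum to 194, so (1,2) = 41.
Using column 2: 41 + 47 + 59 + 35 + ? → (3,2) = 235 − 182 = 53.
Column 3: 38 + 45 + 51 + 57 + ? = 235, so (2,3) = 44.
From main diagonal, 235 − (49 + 47 + 45 + 46) gives (4,4) = 48.
Row 2 needs 235; the known cells sum to 177, so (2,5) = 58.
Row 4 must total 235; the given cells sum to 195, so (4,5) = 40.
Column 4 must total 235; the given cells sum to 193, so (3,4) = 42.
The remaining cell in column 5 is (3,5) = 235 − 196 = 39.

39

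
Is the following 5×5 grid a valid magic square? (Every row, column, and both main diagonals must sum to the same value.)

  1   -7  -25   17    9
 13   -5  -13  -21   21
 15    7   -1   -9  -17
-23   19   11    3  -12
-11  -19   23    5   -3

No — row 3 sums to -5 but column 5 sums to -2.

Row 1: 1 + (-7) + (-25) + 17 + 9 = -5.
Row 2: 13 + (-5) + (-13) + (-21) + 21 = -5.
Row 3: 15 + 7 + (-1) + (-9) + (-17) = -5.
Row 4: -23 + 19 + 11 + 3 + (-12) = -2.
Row 5: -11 + (-19) + 23 + 5 + (-3) = -5.
Column 1: 1 + 13 + 15 + (-23) + (-11) = -5.
Column 2: -7 + (-5) + 7 + 19 + (-19) = -5.
Column 3: -25 + (-13) + (-1) + 11 + 23 = -5.
Column 4: 17 + (-21) + (-9) + 3 + 5 = -5.
Column 5: 9 + 21 + (-17) + (-12) + (-3) = -2.
Main diagonal: 1 + (-5) + (-1) + 3 + (-3) = -5.
Anti-diagonal: 9 + (-21) + (-1) + 19 + (-11) = -5.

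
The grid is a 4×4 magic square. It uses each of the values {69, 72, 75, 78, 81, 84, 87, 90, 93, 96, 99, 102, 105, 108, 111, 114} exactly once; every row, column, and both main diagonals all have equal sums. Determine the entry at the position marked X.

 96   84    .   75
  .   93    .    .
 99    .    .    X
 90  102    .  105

The 16 entries sum to 1464, so each line sums to 1464/4 = 366.
Using row 1: 96 + 84 + 75 + ? → (1,3) = 366 − 255 = 111.
From row 4, 366 − (90 + 102 + 105) gives (4,3) = 69.
Using column 1: 96 + 99 + 90 + ? → (2,1) = 366 − 285 = 81.
Column 2: 84 + 93 + 102 + ? = 366, so (3,2) = 87.
From main diagonal, 366 − (96 + 93 + 105) gives (3,3) = 72.
Anti-diagonal: 75 + 87 + 90 + ? = 366, so (2,3) = 114.
Row 2 must total 366; the given cells sum to 288, so (2,4) = 78.
The remaining cell in row 3 is (3,4) = 366 − 258 = 108.

108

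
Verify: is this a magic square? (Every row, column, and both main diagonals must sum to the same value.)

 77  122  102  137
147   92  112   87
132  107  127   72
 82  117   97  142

Yes

Row 1: 77 + 122 + 102 + 137 = 438.
Row 2: 147 + 92 + 112 + 87 = 438.
Row 3: 132 + 107 + 127 + 72 = 438.
Row 4: 82 + 117 + 97 + 142 = 438.
Column 1: 77 + 147 + 132 + 82 = 438.
Column 2: 122 + 92 + 107 + 117 = 438.
Column 3: 102 + 112 + 127 + 97 = 438.
Column 4: 137 + 87 + 72 + 142 = 438.
Main diagonal: 77 + 92 + 127 + 142 = 438.
Anti-diagonal: 137 + 112 + 107 + 82 = 438.
All lines sum to 438.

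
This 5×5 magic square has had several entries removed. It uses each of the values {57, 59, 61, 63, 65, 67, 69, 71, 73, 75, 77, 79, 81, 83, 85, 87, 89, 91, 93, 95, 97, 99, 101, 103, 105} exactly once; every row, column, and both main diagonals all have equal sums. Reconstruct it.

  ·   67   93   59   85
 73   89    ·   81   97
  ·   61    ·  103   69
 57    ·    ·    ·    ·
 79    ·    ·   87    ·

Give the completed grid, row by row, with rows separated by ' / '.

The 25 entries sum to 2025, so each line sums to 2025/5 = 405.
From row 1, 405 − (67 + 93 + 59 + 85) gives (1,1) = 101.
From row 2, 405 − (73 + 89 + 81 + 97) gives (2,3) = 65.
From column 1, 405 − (101 + 73 + 57 + 79) gives (3,1) = 95.
Column 4: 59 + 81 + 103 + 87 + ? = 405, so (4,4) = 75.
Row 3 needs 405; the known cells sum to 328, so (3,3) = 77.
Main diagonal needs 405; the known cells sum to 342, so (5,5) = 63.
The remaining cell in anti-diagonal is (4,2) = 405 − 322 = 83.
Using column 2: 67 + 89 + 61 + 83 + ? → (5,2) = 405 − 300 = 105.
From column 5, 405 − (85 + 97 + 69 + 63) gives (4,5) = 91.
From row 4, 405 − (57 + 83 + 75 + 91) gives (4,3) = 99.
The remaining cell in row 5 is (5,3) = 405 − 334 = 71.

101 67 93 59 85 / 73 89 65 81 97 / 95 61 77 103 69 / 57 83 99 75 91 / 79 105 71 87 63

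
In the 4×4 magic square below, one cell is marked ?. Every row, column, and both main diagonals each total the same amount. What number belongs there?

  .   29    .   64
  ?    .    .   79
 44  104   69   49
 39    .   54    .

94

Row 3 is complete and sums to 266; that is the magic constant.
Using column 4: 64 + 79 + 49 + ? → (4,4) = 266 − 192 = 74.
Anti-diagonal needs 266; the known cells sum to 207, so (2,3) = 59.
From row 4, 266 − (39 + 54 + 74) gives (4,2) = 99.
Using column 2: 29 + 104 + 99 + ? → (2,2) = 266 − 232 = 34.
Column 3: 59 + 69 + 54 + ? = 266, so (1,3) = 84.
Main diagonal: 34 + 69 + 74 + ? = 266, so (1,1) = 89.
The remaining cell in row 2 is (2,1) = 266 − 172 = 94.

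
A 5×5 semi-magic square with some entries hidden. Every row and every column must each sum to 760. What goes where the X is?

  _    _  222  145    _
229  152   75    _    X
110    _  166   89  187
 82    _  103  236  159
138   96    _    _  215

Row 3 needs 760; the known cells sum to 552, so (3,2) = 208.
Row 4 must total 760; the given cells sum to 580, so (4,2) = 180.
From column 1, 760 − (229 + 110 + 82 + 138) gives (1,1) = 201.
Column 2 needs 760; the known cells sum to 636, so (1,2) = 124.
Column 3 needs 760; the known cells sum to 566, so (5,3) = 194.
The remaining cell in row 1 is (1,5) = 760 − 692 = 68.
Row 5: 138 + 96 + 194 + 215 + ? = 760, so (5,4) = 117.
Column 4 needs 760; the known cells sum to 587, so (2,4) = 173.
The remaining cell in column 5 is (2,5) = 760 − 629 = 131.

131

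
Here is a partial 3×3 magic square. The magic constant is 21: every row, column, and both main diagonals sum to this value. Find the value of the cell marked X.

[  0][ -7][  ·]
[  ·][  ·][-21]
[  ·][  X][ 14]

21

Row 1 must total 21; the given cells sum to -7, so (1,3) = 28.
From main diagonal, 21 − (0 + 14) gives (2,2) = 7.
Anti-diagonal needs 21; the known cells sum to 35, so (3,1) = -14.
Using row 2: 7 + (-21) + ? → (2,1) = 21 − (-14) = 35.
From row 3, 21 − (-14 + 14) gives (3,2) = 21.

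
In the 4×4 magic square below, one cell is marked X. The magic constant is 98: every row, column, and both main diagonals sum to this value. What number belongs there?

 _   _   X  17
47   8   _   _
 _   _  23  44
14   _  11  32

Using row 4: 14 + 11 + 32 + ? → (4,2) = 98 − 57 = 41.
Column 4 must total 98; the given cells sum to 93, so (2,4) = 5.
The remaining cell in main diagonal is (1,1) = 98 − 63 = 35.
Row 2 must total 98; the given cells sum to 60, so (2,3) = 38.
Using column 1: 35 + 47 + 14 + ? → (3,1) = 98 − 96 = 2.
Using column 3: 38 + 23 + 11 + ? → (1,3) = 98 − 72 = 26.

26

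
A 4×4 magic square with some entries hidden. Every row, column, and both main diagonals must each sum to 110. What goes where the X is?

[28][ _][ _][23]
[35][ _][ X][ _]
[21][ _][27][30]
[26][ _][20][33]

29

From row 3, 110 − (21 + 27 + 30) gives (3,2) = 32.
The remaining cell in row 4 is (4,2) = 110 − 79 = 31.
Column 4: 23 + 30 + 33 + ? = 110, so (2,4) = 24.
Main diagonal needs 110; the known cells sum to 88, so (2,2) = 22.
Anti-diagonal: 23 + 32 + 26 + ? = 110, so (2,3) = 29.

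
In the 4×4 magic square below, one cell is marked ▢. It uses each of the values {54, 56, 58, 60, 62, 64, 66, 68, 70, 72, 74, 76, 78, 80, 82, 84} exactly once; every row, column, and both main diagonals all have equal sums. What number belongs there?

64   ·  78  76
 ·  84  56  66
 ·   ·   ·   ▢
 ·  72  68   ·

80

The 16 entries sum to 1104, so each line sums to 1104/4 = 276.
Row 1 must total 276; the given cells sum to 218, so (1,2) = 58.
Using row 2: 84 + 56 + 66 + ? → (2,1) = 276 − 206 = 70.
Column 2 needs 276; the known cells sum to 214, so (3,2) = 62.
Using column 3: 78 + 56 + 68 + ? → (3,3) = 276 − 202 = 74.
From main diagonal, 276 − (64 + 84 + 74) gives (4,4) = 54.
From anti-diagonal, 276 − (76 + 56 + 62) gives (4,1) = 82.
The remaining cell in column 1 is (3,1) = 276 − 216 = 60.
Using column 4: 76 + 66 + 54 + ? → (3,4) = 276 − 196 = 80.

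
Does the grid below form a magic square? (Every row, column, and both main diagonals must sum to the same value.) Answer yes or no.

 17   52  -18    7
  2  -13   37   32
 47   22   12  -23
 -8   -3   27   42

Yes

Row 1: 17 + 52 + (-18) + 7 = 58.
Row 2: 2 + (-13) + 37 + 32 = 58.
Row 3: 47 + 22 + 12 + (-23) = 58.
Row 4: -8 + (-3) + 27 + 42 = 58.
Column 1: 17 + 2 + 47 + (-8) = 58.
Column 2: 52 + (-13) + 22 + (-3) = 58.
Column 3: -18 + 37 + 12 + 27 = 58.
Column 4: 7 + 32 + (-23) + 42 = 58.
Main diagonal: 17 + (-13) + 12 + 42 = 58.
Anti-diagonal: 7 + 37 + 22 + (-8) = 58.
All lines sum to 58.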